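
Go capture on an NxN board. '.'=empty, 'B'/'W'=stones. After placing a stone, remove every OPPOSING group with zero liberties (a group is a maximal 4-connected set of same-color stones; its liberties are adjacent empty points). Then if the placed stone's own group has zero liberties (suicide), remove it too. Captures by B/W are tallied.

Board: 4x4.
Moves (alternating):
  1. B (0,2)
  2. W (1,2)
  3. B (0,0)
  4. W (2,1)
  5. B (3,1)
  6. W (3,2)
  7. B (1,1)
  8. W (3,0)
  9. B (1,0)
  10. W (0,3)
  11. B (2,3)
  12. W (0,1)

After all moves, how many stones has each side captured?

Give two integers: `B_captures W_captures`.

Answer: 0 2

Derivation:
Move 1: B@(0,2) -> caps B=0 W=0
Move 2: W@(1,2) -> caps B=0 W=0
Move 3: B@(0,0) -> caps B=0 W=0
Move 4: W@(2,1) -> caps B=0 W=0
Move 5: B@(3,1) -> caps B=0 W=0
Move 6: W@(3,2) -> caps B=0 W=0
Move 7: B@(1,1) -> caps B=0 W=0
Move 8: W@(3,0) -> caps B=0 W=1
Move 9: B@(1,0) -> caps B=0 W=1
Move 10: W@(0,3) -> caps B=0 W=1
Move 11: B@(2,3) -> caps B=0 W=1
Move 12: W@(0,1) -> caps B=0 W=2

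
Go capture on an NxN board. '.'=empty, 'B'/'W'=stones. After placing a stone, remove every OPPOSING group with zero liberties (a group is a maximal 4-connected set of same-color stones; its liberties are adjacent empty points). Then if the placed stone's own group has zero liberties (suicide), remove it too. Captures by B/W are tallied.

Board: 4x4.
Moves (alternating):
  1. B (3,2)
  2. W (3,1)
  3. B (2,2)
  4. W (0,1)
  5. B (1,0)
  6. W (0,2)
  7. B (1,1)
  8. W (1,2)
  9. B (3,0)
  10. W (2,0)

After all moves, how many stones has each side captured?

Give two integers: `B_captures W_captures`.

Answer: 0 1

Derivation:
Move 1: B@(3,2) -> caps B=0 W=0
Move 2: W@(3,1) -> caps B=0 W=0
Move 3: B@(2,2) -> caps B=0 W=0
Move 4: W@(0,1) -> caps B=0 W=0
Move 5: B@(1,0) -> caps B=0 W=0
Move 6: W@(0,2) -> caps B=0 W=0
Move 7: B@(1,1) -> caps B=0 W=0
Move 8: W@(1,2) -> caps B=0 W=0
Move 9: B@(3,0) -> caps B=0 W=0
Move 10: W@(2,0) -> caps B=0 W=1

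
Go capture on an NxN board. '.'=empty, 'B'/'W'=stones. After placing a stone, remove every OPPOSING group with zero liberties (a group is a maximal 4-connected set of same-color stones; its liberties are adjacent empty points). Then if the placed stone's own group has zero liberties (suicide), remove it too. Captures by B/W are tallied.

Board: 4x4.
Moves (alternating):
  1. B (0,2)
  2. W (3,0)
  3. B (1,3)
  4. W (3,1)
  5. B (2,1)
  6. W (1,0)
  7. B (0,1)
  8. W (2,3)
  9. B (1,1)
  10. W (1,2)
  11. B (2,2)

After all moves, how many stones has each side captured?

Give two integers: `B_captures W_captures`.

Answer: 1 0

Derivation:
Move 1: B@(0,2) -> caps B=0 W=0
Move 2: W@(3,0) -> caps B=0 W=0
Move 3: B@(1,3) -> caps B=0 W=0
Move 4: W@(3,1) -> caps B=0 W=0
Move 5: B@(2,1) -> caps B=0 W=0
Move 6: W@(1,0) -> caps B=0 W=0
Move 7: B@(0,1) -> caps B=0 W=0
Move 8: W@(2,3) -> caps B=0 W=0
Move 9: B@(1,1) -> caps B=0 W=0
Move 10: W@(1,2) -> caps B=0 W=0
Move 11: B@(2,2) -> caps B=1 W=0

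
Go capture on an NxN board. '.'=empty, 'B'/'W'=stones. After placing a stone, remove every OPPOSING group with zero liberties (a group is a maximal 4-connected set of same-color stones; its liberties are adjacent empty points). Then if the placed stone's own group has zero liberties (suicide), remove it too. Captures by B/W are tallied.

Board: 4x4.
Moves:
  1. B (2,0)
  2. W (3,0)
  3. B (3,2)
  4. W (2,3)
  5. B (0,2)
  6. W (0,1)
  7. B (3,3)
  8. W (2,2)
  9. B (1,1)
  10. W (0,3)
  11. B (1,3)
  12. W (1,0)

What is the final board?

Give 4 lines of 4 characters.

Answer: .WB.
WB.B
B.WW
W.BB

Derivation:
Move 1: B@(2,0) -> caps B=0 W=0
Move 2: W@(3,0) -> caps B=0 W=0
Move 3: B@(3,2) -> caps B=0 W=0
Move 4: W@(2,3) -> caps B=0 W=0
Move 5: B@(0,2) -> caps B=0 W=0
Move 6: W@(0,1) -> caps B=0 W=0
Move 7: B@(3,3) -> caps B=0 W=0
Move 8: W@(2,2) -> caps B=0 W=0
Move 9: B@(1,1) -> caps B=0 W=0
Move 10: W@(0,3) -> caps B=0 W=0
Move 11: B@(1,3) -> caps B=1 W=0
Move 12: W@(1,0) -> caps B=1 W=0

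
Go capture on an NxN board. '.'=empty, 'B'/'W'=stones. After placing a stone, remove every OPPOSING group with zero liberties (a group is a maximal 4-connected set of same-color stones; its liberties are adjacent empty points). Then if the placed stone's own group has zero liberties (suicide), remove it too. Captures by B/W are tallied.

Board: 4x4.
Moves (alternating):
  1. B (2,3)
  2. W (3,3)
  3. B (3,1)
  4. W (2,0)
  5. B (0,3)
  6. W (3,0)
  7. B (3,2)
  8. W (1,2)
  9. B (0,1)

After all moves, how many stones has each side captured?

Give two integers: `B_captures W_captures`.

Move 1: B@(2,3) -> caps B=0 W=0
Move 2: W@(3,3) -> caps B=0 W=0
Move 3: B@(3,1) -> caps B=0 W=0
Move 4: W@(2,0) -> caps B=0 W=0
Move 5: B@(0,3) -> caps B=0 W=0
Move 6: W@(3,0) -> caps B=0 W=0
Move 7: B@(3,2) -> caps B=1 W=0
Move 8: W@(1,2) -> caps B=1 W=0
Move 9: B@(0,1) -> caps B=1 W=0

Answer: 1 0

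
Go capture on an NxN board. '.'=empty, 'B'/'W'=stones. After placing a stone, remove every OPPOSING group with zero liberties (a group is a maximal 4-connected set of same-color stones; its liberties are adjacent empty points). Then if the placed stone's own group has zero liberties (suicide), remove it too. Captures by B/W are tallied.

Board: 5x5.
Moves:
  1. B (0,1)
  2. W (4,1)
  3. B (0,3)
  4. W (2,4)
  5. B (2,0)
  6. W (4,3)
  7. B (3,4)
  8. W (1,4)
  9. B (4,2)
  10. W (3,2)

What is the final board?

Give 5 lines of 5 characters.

Answer: .B.B.
....W
B...W
..W.B
.W.W.

Derivation:
Move 1: B@(0,1) -> caps B=0 W=0
Move 2: W@(4,1) -> caps B=0 W=0
Move 3: B@(0,3) -> caps B=0 W=0
Move 4: W@(2,4) -> caps B=0 W=0
Move 5: B@(2,0) -> caps B=0 W=0
Move 6: W@(4,3) -> caps B=0 W=0
Move 7: B@(3,4) -> caps B=0 W=0
Move 8: W@(1,4) -> caps B=0 W=0
Move 9: B@(4,2) -> caps B=0 W=0
Move 10: W@(3,2) -> caps B=0 W=1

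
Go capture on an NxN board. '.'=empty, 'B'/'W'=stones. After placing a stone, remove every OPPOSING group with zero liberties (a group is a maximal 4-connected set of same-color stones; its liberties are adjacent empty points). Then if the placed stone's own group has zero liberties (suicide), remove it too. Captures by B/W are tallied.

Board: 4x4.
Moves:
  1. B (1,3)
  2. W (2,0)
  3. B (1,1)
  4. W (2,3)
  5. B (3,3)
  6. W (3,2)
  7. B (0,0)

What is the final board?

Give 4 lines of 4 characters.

Move 1: B@(1,3) -> caps B=0 W=0
Move 2: W@(2,0) -> caps B=0 W=0
Move 3: B@(1,1) -> caps B=0 W=0
Move 4: W@(2,3) -> caps B=0 W=0
Move 5: B@(3,3) -> caps B=0 W=0
Move 6: W@(3,2) -> caps B=0 W=1
Move 7: B@(0,0) -> caps B=0 W=1

Answer: B...
.B.B
W..W
..W.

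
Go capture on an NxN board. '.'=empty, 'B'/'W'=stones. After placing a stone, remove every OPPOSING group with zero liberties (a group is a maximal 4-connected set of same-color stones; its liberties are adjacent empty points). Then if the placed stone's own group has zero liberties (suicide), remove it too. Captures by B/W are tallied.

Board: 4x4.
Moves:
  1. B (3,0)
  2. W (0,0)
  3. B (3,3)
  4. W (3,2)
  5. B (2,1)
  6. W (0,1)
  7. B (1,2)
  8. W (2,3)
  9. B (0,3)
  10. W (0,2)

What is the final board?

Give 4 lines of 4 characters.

Answer: WWWB
..B.
.B.W
B.W.

Derivation:
Move 1: B@(3,0) -> caps B=0 W=0
Move 2: W@(0,0) -> caps B=0 W=0
Move 3: B@(3,3) -> caps B=0 W=0
Move 4: W@(3,2) -> caps B=0 W=0
Move 5: B@(2,1) -> caps B=0 W=0
Move 6: W@(0,1) -> caps B=0 W=0
Move 7: B@(1,2) -> caps B=0 W=0
Move 8: W@(2,3) -> caps B=0 W=1
Move 9: B@(0,3) -> caps B=0 W=1
Move 10: W@(0,2) -> caps B=0 W=1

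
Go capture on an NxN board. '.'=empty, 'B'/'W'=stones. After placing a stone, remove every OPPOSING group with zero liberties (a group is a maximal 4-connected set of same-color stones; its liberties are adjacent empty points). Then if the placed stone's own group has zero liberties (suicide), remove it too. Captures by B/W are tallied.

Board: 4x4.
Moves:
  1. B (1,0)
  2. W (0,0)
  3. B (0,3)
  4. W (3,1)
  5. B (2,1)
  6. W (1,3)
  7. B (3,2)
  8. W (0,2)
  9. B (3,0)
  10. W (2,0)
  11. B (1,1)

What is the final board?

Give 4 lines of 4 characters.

Answer: W.W.
BB.W
.B..
B.B.

Derivation:
Move 1: B@(1,0) -> caps B=0 W=0
Move 2: W@(0,0) -> caps B=0 W=0
Move 3: B@(0,3) -> caps B=0 W=0
Move 4: W@(3,1) -> caps B=0 W=0
Move 5: B@(2,1) -> caps B=0 W=0
Move 6: W@(1,3) -> caps B=0 W=0
Move 7: B@(3,2) -> caps B=0 W=0
Move 8: W@(0,2) -> caps B=0 W=1
Move 9: B@(3,0) -> caps B=1 W=1
Move 10: W@(2,0) -> caps B=1 W=1
Move 11: B@(1,1) -> caps B=1 W=1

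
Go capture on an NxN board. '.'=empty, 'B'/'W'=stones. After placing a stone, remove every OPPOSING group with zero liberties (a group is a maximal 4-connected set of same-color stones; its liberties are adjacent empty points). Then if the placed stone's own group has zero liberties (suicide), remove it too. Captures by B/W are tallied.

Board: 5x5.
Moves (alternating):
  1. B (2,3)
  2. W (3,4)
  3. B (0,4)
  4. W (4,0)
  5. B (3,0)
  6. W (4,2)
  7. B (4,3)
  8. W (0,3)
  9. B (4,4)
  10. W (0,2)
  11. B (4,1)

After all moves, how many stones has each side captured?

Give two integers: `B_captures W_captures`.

Move 1: B@(2,3) -> caps B=0 W=0
Move 2: W@(3,4) -> caps B=0 W=0
Move 3: B@(0,4) -> caps B=0 W=0
Move 4: W@(4,0) -> caps B=0 W=0
Move 5: B@(3,0) -> caps B=0 W=0
Move 6: W@(4,2) -> caps B=0 W=0
Move 7: B@(4,3) -> caps B=0 W=0
Move 8: W@(0,3) -> caps B=0 W=0
Move 9: B@(4,4) -> caps B=0 W=0
Move 10: W@(0,2) -> caps B=0 W=0
Move 11: B@(4,1) -> caps B=1 W=0

Answer: 1 0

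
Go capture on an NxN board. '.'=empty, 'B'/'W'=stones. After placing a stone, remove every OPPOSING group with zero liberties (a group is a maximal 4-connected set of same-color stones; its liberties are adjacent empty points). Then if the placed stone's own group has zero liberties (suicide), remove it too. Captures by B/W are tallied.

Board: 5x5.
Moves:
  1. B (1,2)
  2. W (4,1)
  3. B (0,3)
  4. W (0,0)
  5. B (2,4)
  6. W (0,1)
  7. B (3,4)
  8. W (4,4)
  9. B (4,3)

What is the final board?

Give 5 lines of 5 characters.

Answer: WW.B.
..B..
....B
....B
.W.B.

Derivation:
Move 1: B@(1,2) -> caps B=0 W=0
Move 2: W@(4,1) -> caps B=0 W=0
Move 3: B@(0,3) -> caps B=0 W=0
Move 4: W@(0,0) -> caps B=0 W=0
Move 5: B@(2,4) -> caps B=0 W=0
Move 6: W@(0,1) -> caps B=0 W=0
Move 7: B@(3,4) -> caps B=0 W=0
Move 8: W@(4,4) -> caps B=0 W=0
Move 9: B@(4,3) -> caps B=1 W=0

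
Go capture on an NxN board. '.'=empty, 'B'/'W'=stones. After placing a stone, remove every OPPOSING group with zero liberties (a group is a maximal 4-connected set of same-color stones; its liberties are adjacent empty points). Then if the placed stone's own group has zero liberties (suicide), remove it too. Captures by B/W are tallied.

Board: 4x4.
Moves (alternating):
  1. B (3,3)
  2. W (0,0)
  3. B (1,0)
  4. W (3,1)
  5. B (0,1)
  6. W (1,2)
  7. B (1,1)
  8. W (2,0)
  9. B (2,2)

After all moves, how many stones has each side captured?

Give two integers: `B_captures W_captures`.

Move 1: B@(3,3) -> caps B=0 W=0
Move 2: W@(0,0) -> caps B=0 W=0
Move 3: B@(1,0) -> caps B=0 W=0
Move 4: W@(3,1) -> caps B=0 W=0
Move 5: B@(0,1) -> caps B=1 W=0
Move 6: W@(1,2) -> caps B=1 W=0
Move 7: B@(1,1) -> caps B=1 W=0
Move 8: W@(2,0) -> caps B=1 W=0
Move 9: B@(2,2) -> caps B=1 W=0

Answer: 1 0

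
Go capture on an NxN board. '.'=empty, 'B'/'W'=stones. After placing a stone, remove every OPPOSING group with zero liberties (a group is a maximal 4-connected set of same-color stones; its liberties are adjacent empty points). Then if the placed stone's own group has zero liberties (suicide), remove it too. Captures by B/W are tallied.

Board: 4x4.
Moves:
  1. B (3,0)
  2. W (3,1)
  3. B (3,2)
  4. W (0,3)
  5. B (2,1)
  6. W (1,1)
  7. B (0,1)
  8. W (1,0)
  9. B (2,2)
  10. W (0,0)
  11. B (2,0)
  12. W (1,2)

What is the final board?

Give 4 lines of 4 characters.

Move 1: B@(3,0) -> caps B=0 W=0
Move 2: W@(3,1) -> caps B=0 W=0
Move 3: B@(3,2) -> caps B=0 W=0
Move 4: W@(0,3) -> caps B=0 W=0
Move 5: B@(2,1) -> caps B=1 W=0
Move 6: W@(1,1) -> caps B=1 W=0
Move 7: B@(0,1) -> caps B=1 W=0
Move 8: W@(1,0) -> caps B=1 W=0
Move 9: B@(2,2) -> caps B=1 W=0
Move 10: W@(0,0) -> caps B=1 W=0
Move 11: B@(2,0) -> caps B=1 W=0
Move 12: W@(1,2) -> caps B=1 W=0

Answer: WB.W
WWW.
BBB.
B.B.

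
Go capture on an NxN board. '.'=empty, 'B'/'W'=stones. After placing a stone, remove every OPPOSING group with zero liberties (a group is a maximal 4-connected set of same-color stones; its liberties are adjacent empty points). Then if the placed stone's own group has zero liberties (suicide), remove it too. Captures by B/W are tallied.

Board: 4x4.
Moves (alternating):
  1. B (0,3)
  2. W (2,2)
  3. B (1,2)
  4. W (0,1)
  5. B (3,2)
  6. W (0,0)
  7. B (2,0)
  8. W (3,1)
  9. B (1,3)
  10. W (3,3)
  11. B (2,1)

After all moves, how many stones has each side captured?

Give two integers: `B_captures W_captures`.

Move 1: B@(0,3) -> caps B=0 W=0
Move 2: W@(2,2) -> caps B=0 W=0
Move 3: B@(1,2) -> caps B=0 W=0
Move 4: W@(0,1) -> caps B=0 W=0
Move 5: B@(3,2) -> caps B=0 W=0
Move 6: W@(0,0) -> caps B=0 W=0
Move 7: B@(2,0) -> caps B=0 W=0
Move 8: W@(3,1) -> caps B=0 W=0
Move 9: B@(1,3) -> caps B=0 W=0
Move 10: W@(3,3) -> caps B=0 W=1
Move 11: B@(2,1) -> caps B=0 W=1

Answer: 0 1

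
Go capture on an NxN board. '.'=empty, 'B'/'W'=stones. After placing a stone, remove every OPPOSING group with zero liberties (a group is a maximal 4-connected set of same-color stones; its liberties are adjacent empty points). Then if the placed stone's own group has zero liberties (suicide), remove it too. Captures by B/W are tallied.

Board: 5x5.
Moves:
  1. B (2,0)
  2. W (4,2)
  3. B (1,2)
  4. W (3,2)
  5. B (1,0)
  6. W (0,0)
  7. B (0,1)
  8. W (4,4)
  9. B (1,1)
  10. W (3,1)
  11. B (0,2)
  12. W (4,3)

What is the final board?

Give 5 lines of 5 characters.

Answer: .BB..
BBB..
B....
.WW..
..WWW

Derivation:
Move 1: B@(2,0) -> caps B=0 W=0
Move 2: W@(4,2) -> caps B=0 W=0
Move 3: B@(1,2) -> caps B=0 W=0
Move 4: W@(3,2) -> caps B=0 W=0
Move 5: B@(1,0) -> caps B=0 W=0
Move 6: W@(0,0) -> caps B=0 W=0
Move 7: B@(0,1) -> caps B=1 W=0
Move 8: W@(4,4) -> caps B=1 W=0
Move 9: B@(1,1) -> caps B=1 W=0
Move 10: W@(3,1) -> caps B=1 W=0
Move 11: B@(0,2) -> caps B=1 W=0
Move 12: W@(4,3) -> caps B=1 W=0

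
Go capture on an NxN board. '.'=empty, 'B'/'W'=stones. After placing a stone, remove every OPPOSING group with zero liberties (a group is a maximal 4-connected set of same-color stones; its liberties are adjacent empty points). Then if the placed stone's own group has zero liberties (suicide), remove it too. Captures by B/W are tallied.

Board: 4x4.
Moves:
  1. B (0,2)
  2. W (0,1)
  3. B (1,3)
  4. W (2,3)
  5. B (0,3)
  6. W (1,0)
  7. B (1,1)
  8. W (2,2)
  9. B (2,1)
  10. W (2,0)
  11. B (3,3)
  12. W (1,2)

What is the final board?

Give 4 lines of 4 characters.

Move 1: B@(0,2) -> caps B=0 W=0
Move 2: W@(0,1) -> caps B=0 W=0
Move 3: B@(1,3) -> caps B=0 W=0
Move 4: W@(2,3) -> caps B=0 W=0
Move 5: B@(0,3) -> caps B=0 W=0
Move 6: W@(1,0) -> caps B=0 W=0
Move 7: B@(1,1) -> caps B=0 W=0
Move 8: W@(2,2) -> caps B=0 W=0
Move 9: B@(2,1) -> caps B=0 W=0
Move 10: W@(2,0) -> caps B=0 W=0
Move 11: B@(3,3) -> caps B=0 W=0
Move 12: W@(1,2) -> caps B=0 W=3

Answer: .W..
WBW.
WBWW
...B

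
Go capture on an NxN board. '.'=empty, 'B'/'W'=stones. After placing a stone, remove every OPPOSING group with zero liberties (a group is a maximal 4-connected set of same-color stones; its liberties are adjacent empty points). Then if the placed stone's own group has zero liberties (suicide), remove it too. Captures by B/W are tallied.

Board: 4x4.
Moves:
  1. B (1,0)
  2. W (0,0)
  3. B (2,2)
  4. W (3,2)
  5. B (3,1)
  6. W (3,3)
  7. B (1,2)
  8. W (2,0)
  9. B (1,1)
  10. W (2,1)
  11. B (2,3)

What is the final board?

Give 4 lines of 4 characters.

Move 1: B@(1,0) -> caps B=0 W=0
Move 2: W@(0,0) -> caps B=0 W=0
Move 3: B@(2,2) -> caps B=0 W=0
Move 4: W@(3,2) -> caps B=0 W=0
Move 5: B@(3,1) -> caps B=0 W=0
Move 6: W@(3,3) -> caps B=0 W=0
Move 7: B@(1,2) -> caps B=0 W=0
Move 8: W@(2,0) -> caps B=0 W=0
Move 9: B@(1,1) -> caps B=0 W=0
Move 10: W@(2,1) -> caps B=0 W=0
Move 11: B@(2,3) -> caps B=2 W=0

Answer: W...
BBB.
WWBB
.B..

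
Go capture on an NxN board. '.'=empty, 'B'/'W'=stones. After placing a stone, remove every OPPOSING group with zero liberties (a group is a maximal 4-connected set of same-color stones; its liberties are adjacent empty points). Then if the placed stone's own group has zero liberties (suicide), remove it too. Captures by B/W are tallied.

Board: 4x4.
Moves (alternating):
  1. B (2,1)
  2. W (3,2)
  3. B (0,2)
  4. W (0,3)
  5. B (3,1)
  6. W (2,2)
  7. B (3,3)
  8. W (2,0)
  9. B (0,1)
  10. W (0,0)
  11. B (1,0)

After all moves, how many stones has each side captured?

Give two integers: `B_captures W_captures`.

Move 1: B@(2,1) -> caps B=0 W=0
Move 2: W@(3,2) -> caps B=0 W=0
Move 3: B@(0,2) -> caps B=0 W=0
Move 4: W@(0,3) -> caps B=0 W=0
Move 5: B@(3,1) -> caps B=0 W=0
Move 6: W@(2,2) -> caps B=0 W=0
Move 7: B@(3,3) -> caps B=0 W=0
Move 8: W@(2,0) -> caps B=0 W=0
Move 9: B@(0,1) -> caps B=0 W=0
Move 10: W@(0,0) -> caps B=0 W=0
Move 11: B@(1,0) -> caps B=1 W=0

Answer: 1 0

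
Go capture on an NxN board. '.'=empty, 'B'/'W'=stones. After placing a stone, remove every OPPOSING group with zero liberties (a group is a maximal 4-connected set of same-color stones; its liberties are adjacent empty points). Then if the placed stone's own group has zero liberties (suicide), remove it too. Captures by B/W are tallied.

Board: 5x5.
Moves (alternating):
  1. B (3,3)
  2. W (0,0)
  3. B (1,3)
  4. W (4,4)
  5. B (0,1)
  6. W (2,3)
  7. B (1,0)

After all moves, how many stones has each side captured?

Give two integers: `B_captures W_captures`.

Answer: 1 0

Derivation:
Move 1: B@(3,3) -> caps B=0 W=0
Move 2: W@(0,0) -> caps B=0 W=0
Move 3: B@(1,3) -> caps B=0 W=0
Move 4: W@(4,4) -> caps B=0 W=0
Move 5: B@(0,1) -> caps B=0 W=0
Move 6: W@(2,3) -> caps B=0 W=0
Move 7: B@(1,0) -> caps B=1 W=0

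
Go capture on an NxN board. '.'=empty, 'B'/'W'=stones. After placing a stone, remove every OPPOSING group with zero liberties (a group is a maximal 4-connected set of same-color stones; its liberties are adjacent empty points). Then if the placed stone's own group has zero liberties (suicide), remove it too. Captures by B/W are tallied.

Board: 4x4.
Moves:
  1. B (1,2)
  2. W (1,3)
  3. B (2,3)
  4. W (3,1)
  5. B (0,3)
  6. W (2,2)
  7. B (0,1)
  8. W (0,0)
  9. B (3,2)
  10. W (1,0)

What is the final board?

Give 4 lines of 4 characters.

Move 1: B@(1,2) -> caps B=0 W=0
Move 2: W@(1,3) -> caps B=0 W=0
Move 3: B@(2,3) -> caps B=0 W=0
Move 4: W@(3,1) -> caps B=0 W=0
Move 5: B@(0,3) -> caps B=1 W=0
Move 6: W@(2,2) -> caps B=1 W=0
Move 7: B@(0,1) -> caps B=1 W=0
Move 8: W@(0,0) -> caps B=1 W=0
Move 9: B@(3,2) -> caps B=1 W=0
Move 10: W@(1,0) -> caps B=1 W=0

Answer: WB.B
W.B.
..WB
.WB.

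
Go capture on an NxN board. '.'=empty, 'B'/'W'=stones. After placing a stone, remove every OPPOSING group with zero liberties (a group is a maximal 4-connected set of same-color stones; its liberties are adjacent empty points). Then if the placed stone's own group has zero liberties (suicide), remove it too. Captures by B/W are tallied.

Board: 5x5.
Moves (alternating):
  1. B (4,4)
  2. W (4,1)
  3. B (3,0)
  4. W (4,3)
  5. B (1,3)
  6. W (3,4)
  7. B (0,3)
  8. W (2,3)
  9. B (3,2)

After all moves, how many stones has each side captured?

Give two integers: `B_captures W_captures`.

Answer: 0 1

Derivation:
Move 1: B@(4,4) -> caps B=0 W=0
Move 2: W@(4,1) -> caps B=0 W=0
Move 3: B@(3,0) -> caps B=0 W=0
Move 4: W@(4,3) -> caps B=0 W=0
Move 5: B@(1,3) -> caps B=0 W=0
Move 6: W@(3,4) -> caps B=0 W=1
Move 7: B@(0,3) -> caps B=0 W=1
Move 8: W@(2,3) -> caps B=0 W=1
Move 9: B@(3,2) -> caps B=0 W=1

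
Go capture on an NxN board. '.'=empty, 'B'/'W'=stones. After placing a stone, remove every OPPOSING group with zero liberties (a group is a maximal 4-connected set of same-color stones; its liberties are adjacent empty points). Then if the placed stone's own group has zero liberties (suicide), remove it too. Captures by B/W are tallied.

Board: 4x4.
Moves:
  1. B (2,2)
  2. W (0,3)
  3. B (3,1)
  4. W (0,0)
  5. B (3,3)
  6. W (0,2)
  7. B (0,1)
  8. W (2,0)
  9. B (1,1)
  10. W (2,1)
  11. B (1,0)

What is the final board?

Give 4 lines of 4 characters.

Answer: .BWW
BB..
WWB.
.B.B

Derivation:
Move 1: B@(2,2) -> caps B=0 W=0
Move 2: W@(0,3) -> caps B=0 W=0
Move 3: B@(3,1) -> caps B=0 W=0
Move 4: W@(0,0) -> caps B=0 W=0
Move 5: B@(3,3) -> caps B=0 W=0
Move 6: W@(0,2) -> caps B=0 W=0
Move 7: B@(0,1) -> caps B=0 W=0
Move 8: W@(2,0) -> caps B=0 W=0
Move 9: B@(1,1) -> caps B=0 W=0
Move 10: W@(2,1) -> caps B=0 W=0
Move 11: B@(1,0) -> caps B=1 W=0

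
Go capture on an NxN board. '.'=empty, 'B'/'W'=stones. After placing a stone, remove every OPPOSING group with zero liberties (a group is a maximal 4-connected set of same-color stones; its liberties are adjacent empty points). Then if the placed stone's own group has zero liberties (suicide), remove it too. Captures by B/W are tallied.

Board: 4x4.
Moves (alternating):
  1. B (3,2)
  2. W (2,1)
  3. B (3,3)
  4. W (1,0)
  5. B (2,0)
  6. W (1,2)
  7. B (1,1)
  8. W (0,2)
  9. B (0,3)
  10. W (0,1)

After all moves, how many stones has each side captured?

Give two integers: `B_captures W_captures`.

Move 1: B@(3,2) -> caps B=0 W=0
Move 2: W@(2,1) -> caps B=0 W=0
Move 3: B@(3,3) -> caps B=0 W=0
Move 4: W@(1,0) -> caps B=0 W=0
Move 5: B@(2,0) -> caps B=0 W=0
Move 6: W@(1,2) -> caps B=0 W=0
Move 7: B@(1,1) -> caps B=0 W=0
Move 8: W@(0,2) -> caps B=0 W=0
Move 9: B@(0,3) -> caps B=0 W=0
Move 10: W@(0,1) -> caps B=0 W=1

Answer: 0 1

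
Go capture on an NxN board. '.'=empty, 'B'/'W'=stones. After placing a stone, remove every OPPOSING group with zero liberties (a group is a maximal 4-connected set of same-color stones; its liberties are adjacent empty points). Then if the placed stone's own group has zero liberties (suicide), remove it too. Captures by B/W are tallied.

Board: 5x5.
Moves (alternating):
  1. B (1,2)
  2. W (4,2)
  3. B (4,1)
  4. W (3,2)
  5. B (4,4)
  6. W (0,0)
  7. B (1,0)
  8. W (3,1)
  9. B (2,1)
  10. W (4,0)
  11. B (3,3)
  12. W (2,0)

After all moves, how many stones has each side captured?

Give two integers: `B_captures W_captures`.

Answer: 0 1

Derivation:
Move 1: B@(1,2) -> caps B=0 W=0
Move 2: W@(4,2) -> caps B=0 W=0
Move 3: B@(4,1) -> caps B=0 W=0
Move 4: W@(3,2) -> caps B=0 W=0
Move 5: B@(4,4) -> caps B=0 W=0
Move 6: W@(0,0) -> caps B=0 W=0
Move 7: B@(1,0) -> caps B=0 W=0
Move 8: W@(3,1) -> caps B=0 W=0
Move 9: B@(2,1) -> caps B=0 W=0
Move 10: W@(4,0) -> caps B=0 W=1
Move 11: B@(3,3) -> caps B=0 W=1
Move 12: W@(2,0) -> caps B=0 W=1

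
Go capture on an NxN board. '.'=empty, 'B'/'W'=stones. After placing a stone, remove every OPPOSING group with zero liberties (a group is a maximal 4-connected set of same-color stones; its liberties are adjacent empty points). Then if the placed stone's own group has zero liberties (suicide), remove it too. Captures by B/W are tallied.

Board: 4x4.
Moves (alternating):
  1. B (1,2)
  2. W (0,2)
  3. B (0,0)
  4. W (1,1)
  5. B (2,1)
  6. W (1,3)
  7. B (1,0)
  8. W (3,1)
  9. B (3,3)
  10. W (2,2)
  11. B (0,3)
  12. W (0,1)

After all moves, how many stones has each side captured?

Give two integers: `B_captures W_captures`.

Move 1: B@(1,2) -> caps B=0 W=0
Move 2: W@(0,2) -> caps B=0 W=0
Move 3: B@(0,0) -> caps B=0 W=0
Move 4: W@(1,1) -> caps B=0 W=0
Move 5: B@(2,1) -> caps B=0 W=0
Move 6: W@(1,3) -> caps B=0 W=0
Move 7: B@(1,0) -> caps B=0 W=0
Move 8: W@(3,1) -> caps B=0 W=0
Move 9: B@(3,3) -> caps B=0 W=0
Move 10: W@(2,2) -> caps B=0 W=1
Move 11: B@(0,3) -> caps B=0 W=1
Move 12: W@(0,1) -> caps B=0 W=1

Answer: 0 1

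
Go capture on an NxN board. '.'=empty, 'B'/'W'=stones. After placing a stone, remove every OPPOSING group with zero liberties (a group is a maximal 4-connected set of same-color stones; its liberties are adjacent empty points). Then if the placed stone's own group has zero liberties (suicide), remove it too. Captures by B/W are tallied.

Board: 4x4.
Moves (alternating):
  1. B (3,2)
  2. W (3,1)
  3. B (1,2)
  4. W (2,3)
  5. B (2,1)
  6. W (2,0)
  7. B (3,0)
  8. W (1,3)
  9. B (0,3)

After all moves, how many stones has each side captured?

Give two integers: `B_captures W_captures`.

Answer: 1 0

Derivation:
Move 1: B@(3,2) -> caps B=0 W=0
Move 2: W@(3,1) -> caps B=0 W=0
Move 3: B@(1,2) -> caps B=0 W=0
Move 4: W@(2,3) -> caps B=0 W=0
Move 5: B@(2,1) -> caps B=0 W=0
Move 6: W@(2,0) -> caps B=0 W=0
Move 7: B@(3,0) -> caps B=1 W=0
Move 8: W@(1,3) -> caps B=1 W=0
Move 9: B@(0,3) -> caps B=1 W=0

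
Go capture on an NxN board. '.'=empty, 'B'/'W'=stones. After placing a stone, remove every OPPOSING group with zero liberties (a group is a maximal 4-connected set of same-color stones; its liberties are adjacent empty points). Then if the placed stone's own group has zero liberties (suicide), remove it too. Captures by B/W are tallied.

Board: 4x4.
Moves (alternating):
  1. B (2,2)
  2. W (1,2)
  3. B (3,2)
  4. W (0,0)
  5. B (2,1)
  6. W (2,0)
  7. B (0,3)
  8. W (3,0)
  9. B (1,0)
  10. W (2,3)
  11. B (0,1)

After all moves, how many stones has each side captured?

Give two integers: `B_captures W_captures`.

Move 1: B@(2,2) -> caps B=0 W=0
Move 2: W@(1,2) -> caps B=0 W=0
Move 3: B@(3,2) -> caps B=0 W=0
Move 4: W@(0,0) -> caps B=0 W=0
Move 5: B@(2,1) -> caps B=0 W=0
Move 6: W@(2,0) -> caps B=0 W=0
Move 7: B@(0,3) -> caps B=0 W=0
Move 8: W@(3,0) -> caps B=0 W=0
Move 9: B@(1,0) -> caps B=0 W=0
Move 10: W@(2,3) -> caps B=0 W=0
Move 11: B@(0,1) -> caps B=1 W=0

Answer: 1 0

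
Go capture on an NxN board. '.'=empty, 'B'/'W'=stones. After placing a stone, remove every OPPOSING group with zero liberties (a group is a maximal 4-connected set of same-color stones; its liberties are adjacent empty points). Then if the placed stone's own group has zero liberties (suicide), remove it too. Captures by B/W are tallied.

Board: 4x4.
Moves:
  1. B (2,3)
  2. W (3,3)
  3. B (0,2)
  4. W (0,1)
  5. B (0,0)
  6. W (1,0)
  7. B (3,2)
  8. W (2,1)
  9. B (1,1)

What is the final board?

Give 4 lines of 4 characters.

Move 1: B@(2,3) -> caps B=0 W=0
Move 2: W@(3,3) -> caps B=0 W=0
Move 3: B@(0,2) -> caps B=0 W=0
Move 4: W@(0,1) -> caps B=0 W=0
Move 5: B@(0,0) -> caps B=0 W=0
Move 6: W@(1,0) -> caps B=0 W=1
Move 7: B@(3,2) -> caps B=1 W=1
Move 8: W@(2,1) -> caps B=1 W=1
Move 9: B@(1,1) -> caps B=1 W=1

Answer: .WB.
WB..
.W.B
..B.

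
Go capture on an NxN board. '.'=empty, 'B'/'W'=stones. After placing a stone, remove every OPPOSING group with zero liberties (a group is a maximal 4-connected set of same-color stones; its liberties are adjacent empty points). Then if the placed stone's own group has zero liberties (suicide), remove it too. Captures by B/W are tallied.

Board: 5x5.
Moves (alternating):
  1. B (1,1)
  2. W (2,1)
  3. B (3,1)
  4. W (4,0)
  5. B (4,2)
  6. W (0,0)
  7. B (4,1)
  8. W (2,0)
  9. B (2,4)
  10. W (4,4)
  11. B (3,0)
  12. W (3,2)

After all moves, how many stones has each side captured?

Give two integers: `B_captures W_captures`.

Answer: 1 0

Derivation:
Move 1: B@(1,1) -> caps B=0 W=0
Move 2: W@(2,1) -> caps B=0 W=0
Move 3: B@(3,1) -> caps B=0 W=0
Move 4: W@(4,0) -> caps B=0 W=0
Move 5: B@(4,2) -> caps B=0 W=0
Move 6: W@(0,0) -> caps B=0 W=0
Move 7: B@(4,1) -> caps B=0 W=0
Move 8: W@(2,0) -> caps B=0 W=0
Move 9: B@(2,4) -> caps B=0 W=0
Move 10: W@(4,4) -> caps B=0 W=0
Move 11: B@(3,0) -> caps B=1 W=0
Move 12: W@(3,2) -> caps B=1 W=0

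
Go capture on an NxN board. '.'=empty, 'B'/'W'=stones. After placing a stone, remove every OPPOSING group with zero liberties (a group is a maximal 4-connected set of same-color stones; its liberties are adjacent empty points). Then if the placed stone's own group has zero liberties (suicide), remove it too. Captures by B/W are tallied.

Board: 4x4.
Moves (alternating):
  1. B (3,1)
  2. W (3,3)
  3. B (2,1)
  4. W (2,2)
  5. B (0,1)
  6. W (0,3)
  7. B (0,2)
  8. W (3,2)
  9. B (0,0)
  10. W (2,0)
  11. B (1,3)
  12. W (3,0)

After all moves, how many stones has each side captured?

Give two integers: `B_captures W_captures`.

Move 1: B@(3,1) -> caps B=0 W=0
Move 2: W@(3,3) -> caps B=0 W=0
Move 3: B@(2,1) -> caps B=0 W=0
Move 4: W@(2,2) -> caps B=0 W=0
Move 5: B@(0,1) -> caps B=0 W=0
Move 6: W@(0,3) -> caps B=0 W=0
Move 7: B@(0,2) -> caps B=0 W=0
Move 8: W@(3,2) -> caps B=0 W=0
Move 9: B@(0,0) -> caps B=0 W=0
Move 10: W@(2,0) -> caps B=0 W=0
Move 11: B@(1,3) -> caps B=1 W=0
Move 12: W@(3,0) -> caps B=1 W=0

Answer: 1 0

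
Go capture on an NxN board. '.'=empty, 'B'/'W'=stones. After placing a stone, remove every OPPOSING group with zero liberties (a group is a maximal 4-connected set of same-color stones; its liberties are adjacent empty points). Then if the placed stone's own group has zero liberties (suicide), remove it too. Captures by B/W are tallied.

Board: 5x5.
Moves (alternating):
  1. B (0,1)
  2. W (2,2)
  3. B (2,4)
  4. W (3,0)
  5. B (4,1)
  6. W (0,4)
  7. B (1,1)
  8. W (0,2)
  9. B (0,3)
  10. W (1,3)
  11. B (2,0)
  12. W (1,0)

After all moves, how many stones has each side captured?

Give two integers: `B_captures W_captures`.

Answer: 0 1

Derivation:
Move 1: B@(0,1) -> caps B=0 W=0
Move 2: W@(2,2) -> caps B=0 W=0
Move 3: B@(2,4) -> caps B=0 W=0
Move 4: W@(3,0) -> caps B=0 W=0
Move 5: B@(4,1) -> caps B=0 W=0
Move 6: W@(0,4) -> caps B=0 W=0
Move 7: B@(1,1) -> caps B=0 W=0
Move 8: W@(0,2) -> caps B=0 W=0
Move 9: B@(0,3) -> caps B=0 W=0
Move 10: W@(1,3) -> caps B=0 W=1
Move 11: B@(2,0) -> caps B=0 W=1
Move 12: W@(1,0) -> caps B=0 W=1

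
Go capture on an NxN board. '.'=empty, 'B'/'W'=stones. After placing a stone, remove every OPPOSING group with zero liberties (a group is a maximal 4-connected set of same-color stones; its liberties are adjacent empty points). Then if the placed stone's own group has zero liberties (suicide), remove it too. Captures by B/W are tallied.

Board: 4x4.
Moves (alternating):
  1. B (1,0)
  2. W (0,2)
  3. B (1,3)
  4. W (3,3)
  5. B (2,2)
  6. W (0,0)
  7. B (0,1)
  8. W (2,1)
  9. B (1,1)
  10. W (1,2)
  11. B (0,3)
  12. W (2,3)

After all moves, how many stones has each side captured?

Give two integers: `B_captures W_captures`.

Move 1: B@(1,0) -> caps B=0 W=0
Move 2: W@(0,2) -> caps B=0 W=0
Move 3: B@(1,3) -> caps B=0 W=0
Move 4: W@(3,3) -> caps B=0 W=0
Move 5: B@(2,2) -> caps B=0 W=0
Move 6: W@(0,0) -> caps B=0 W=0
Move 7: B@(0,1) -> caps B=1 W=0
Move 8: W@(2,1) -> caps B=1 W=0
Move 9: B@(1,1) -> caps B=1 W=0
Move 10: W@(1,2) -> caps B=1 W=0
Move 11: B@(0,3) -> caps B=3 W=0
Move 12: W@(2,3) -> caps B=3 W=0

Answer: 3 0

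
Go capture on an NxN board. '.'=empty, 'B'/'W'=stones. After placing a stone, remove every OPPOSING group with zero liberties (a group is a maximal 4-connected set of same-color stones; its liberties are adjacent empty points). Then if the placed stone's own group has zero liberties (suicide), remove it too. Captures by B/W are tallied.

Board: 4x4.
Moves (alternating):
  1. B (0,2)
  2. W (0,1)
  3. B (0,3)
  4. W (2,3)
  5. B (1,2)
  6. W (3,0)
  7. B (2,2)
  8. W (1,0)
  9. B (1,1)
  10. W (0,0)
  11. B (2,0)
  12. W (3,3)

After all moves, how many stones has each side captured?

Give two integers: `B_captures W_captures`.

Move 1: B@(0,2) -> caps B=0 W=0
Move 2: W@(0,1) -> caps B=0 W=0
Move 3: B@(0,3) -> caps B=0 W=0
Move 4: W@(2,3) -> caps B=0 W=0
Move 5: B@(1,2) -> caps B=0 W=0
Move 6: W@(3,0) -> caps B=0 W=0
Move 7: B@(2,2) -> caps B=0 W=0
Move 8: W@(1,0) -> caps B=0 W=0
Move 9: B@(1,1) -> caps B=0 W=0
Move 10: W@(0,0) -> caps B=0 W=0
Move 11: B@(2,0) -> caps B=3 W=0
Move 12: W@(3,3) -> caps B=3 W=0

Answer: 3 0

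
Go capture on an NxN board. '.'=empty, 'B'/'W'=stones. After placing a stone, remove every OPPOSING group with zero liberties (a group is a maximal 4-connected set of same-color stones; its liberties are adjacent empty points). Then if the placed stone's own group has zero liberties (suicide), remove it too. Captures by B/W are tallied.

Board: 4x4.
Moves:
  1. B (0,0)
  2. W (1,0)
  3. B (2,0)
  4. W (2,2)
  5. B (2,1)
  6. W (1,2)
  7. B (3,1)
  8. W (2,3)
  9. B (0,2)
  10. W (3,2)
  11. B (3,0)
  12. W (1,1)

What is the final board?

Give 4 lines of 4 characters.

Move 1: B@(0,0) -> caps B=0 W=0
Move 2: W@(1,0) -> caps B=0 W=0
Move 3: B@(2,0) -> caps B=0 W=0
Move 4: W@(2,2) -> caps B=0 W=0
Move 5: B@(2,1) -> caps B=0 W=0
Move 6: W@(1,2) -> caps B=0 W=0
Move 7: B@(3,1) -> caps B=0 W=0
Move 8: W@(2,3) -> caps B=0 W=0
Move 9: B@(0,2) -> caps B=0 W=0
Move 10: W@(3,2) -> caps B=0 W=0
Move 11: B@(3,0) -> caps B=0 W=0
Move 12: W@(1,1) -> caps B=0 W=4

Answer: B.B.
WWW.
..WW
..W.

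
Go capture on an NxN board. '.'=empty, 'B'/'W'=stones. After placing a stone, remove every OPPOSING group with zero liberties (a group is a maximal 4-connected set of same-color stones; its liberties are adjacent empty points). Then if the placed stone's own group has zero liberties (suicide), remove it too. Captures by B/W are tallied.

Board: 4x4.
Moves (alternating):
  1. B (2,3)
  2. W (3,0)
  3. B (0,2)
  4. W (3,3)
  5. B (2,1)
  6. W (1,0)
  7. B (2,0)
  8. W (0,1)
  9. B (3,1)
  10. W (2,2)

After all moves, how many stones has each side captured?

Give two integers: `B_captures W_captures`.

Move 1: B@(2,3) -> caps B=0 W=0
Move 2: W@(3,0) -> caps B=0 W=0
Move 3: B@(0,2) -> caps B=0 W=0
Move 4: W@(3,3) -> caps B=0 W=0
Move 5: B@(2,1) -> caps B=0 W=0
Move 6: W@(1,0) -> caps B=0 W=0
Move 7: B@(2,0) -> caps B=0 W=0
Move 8: W@(0,1) -> caps B=0 W=0
Move 9: B@(3,1) -> caps B=1 W=0
Move 10: W@(2,2) -> caps B=1 W=0

Answer: 1 0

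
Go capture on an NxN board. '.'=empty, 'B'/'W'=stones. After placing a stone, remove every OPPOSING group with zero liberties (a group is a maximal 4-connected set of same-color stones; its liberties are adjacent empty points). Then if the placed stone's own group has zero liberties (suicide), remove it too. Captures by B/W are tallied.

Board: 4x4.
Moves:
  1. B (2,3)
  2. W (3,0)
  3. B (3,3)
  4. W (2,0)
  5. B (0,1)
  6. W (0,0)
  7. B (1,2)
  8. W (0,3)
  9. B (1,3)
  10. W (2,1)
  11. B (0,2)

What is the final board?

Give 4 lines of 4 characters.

Answer: WBB.
..BB
WW.B
W..B

Derivation:
Move 1: B@(2,3) -> caps B=0 W=0
Move 2: W@(3,0) -> caps B=0 W=0
Move 3: B@(3,3) -> caps B=0 W=0
Move 4: W@(2,0) -> caps B=0 W=0
Move 5: B@(0,1) -> caps B=0 W=0
Move 6: W@(0,0) -> caps B=0 W=0
Move 7: B@(1,2) -> caps B=0 W=0
Move 8: W@(0,3) -> caps B=0 W=0
Move 9: B@(1,3) -> caps B=0 W=0
Move 10: W@(2,1) -> caps B=0 W=0
Move 11: B@(0,2) -> caps B=1 W=0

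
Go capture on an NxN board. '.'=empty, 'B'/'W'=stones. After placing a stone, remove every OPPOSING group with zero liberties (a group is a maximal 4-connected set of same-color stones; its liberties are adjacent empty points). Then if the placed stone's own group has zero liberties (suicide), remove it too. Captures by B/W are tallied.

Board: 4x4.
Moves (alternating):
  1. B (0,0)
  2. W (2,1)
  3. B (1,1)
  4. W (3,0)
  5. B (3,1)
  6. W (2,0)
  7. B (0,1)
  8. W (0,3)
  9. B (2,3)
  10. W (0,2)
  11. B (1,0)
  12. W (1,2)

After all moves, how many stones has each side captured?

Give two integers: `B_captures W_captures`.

Move 1: B@(0,0) -> caps B=0 W=0
Move 2: W@(2,1) -> caps B=0 W=0
Move 3: B@(1,1) -> caps B=0 W=0
Move 4: W@(3,0) -> caps B=0 W=0
Move 5: B@(3,1) -> caps B=0 W=0
Move 6: W@(2,0) -> caps B=0 W=0
Move 7: B@(0,1) -> caps B=0 W=0
Move 8: W@(0,3) -> caps B=0 W=0
Move 9: B@(2,3) -> caps B=0 W=0
Move 10: W@(0,2) -> caps B=0 W=0
Move 11: B@(1,0) -> caps B=0 W=0
Move 12: W@(1,2) -> caps B=0 W=4

Answer: 0 4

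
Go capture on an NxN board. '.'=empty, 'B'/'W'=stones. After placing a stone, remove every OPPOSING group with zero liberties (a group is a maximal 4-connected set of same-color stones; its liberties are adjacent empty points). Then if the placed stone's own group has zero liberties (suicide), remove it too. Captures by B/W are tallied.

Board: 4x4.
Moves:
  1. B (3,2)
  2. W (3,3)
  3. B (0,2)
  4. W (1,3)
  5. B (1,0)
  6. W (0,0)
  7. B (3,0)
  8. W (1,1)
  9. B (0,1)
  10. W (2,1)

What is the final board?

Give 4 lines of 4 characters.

Move 1: B@(3,2) -> caps B=0 W=0
Move 2: W@(3,3) -> caps B=0 W=0
Move 3: B@(0,2) -> caps B=0 W=0
Move 4: W@(1,3) -> caps B=0 W=0
Move 5: B@(1,0) -> caps B=0 W=0
Move 6: W@(0,0) -> caps B=0 W=0
Move 7: B@(3,0) -> caps B=0 W=0
Move 8: W@(1,1) -> caps B=0 W=0
Move 9: B@(0,1) -> caps B=1 W=0
Move 10: W@(2,1) -> caps B=1 W=0

Answer: .BB.
BW.W
.W..
B.BW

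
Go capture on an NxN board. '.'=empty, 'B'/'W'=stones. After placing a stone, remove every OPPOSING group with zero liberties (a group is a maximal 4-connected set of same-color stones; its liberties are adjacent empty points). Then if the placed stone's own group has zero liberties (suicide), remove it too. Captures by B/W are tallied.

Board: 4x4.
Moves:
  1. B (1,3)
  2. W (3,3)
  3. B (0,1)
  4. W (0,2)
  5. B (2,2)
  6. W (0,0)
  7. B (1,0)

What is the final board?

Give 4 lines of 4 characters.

Move 1: B@(1,3) -> caps B=0 W=0
Move 2: W@(3,3) -> caps B=0 W=0
Move 3: B@(0,1) -> caps B=0 W=0
Move 4: W@(0,2) -> caps B=0 W=0
Move 5: B@(2,2) -> caps B=0 W=0
Move 6: W@(0,0) -> caps B=0 W=0
Move 7: B@(1,0) -> caps B=1 W=0

Answer: .BW.
B..B
..B.
...W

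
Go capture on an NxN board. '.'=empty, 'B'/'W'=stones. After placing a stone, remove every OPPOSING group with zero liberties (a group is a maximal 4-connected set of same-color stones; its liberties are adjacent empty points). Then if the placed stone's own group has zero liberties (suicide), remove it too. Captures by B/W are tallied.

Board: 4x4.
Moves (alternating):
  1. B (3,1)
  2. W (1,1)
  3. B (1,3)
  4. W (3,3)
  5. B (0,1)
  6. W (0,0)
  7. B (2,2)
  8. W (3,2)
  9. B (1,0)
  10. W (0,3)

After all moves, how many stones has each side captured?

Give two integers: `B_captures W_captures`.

Answer: 1 0

Derivation:
Move 1: B@(3,1) -> caps B=0 W=0
Move 2: W@(1,1) -> caps B=0 W=0
Move 3: B@(1,3) -> caps B=0 W=0
Move 4: W@(3,3) -> caps B=0 W=0
Move 5: B@(0,1) -> caps B=0 W=0
Move 6: W@(0,0) -> caps B=0 W=0
Move 7: B@(2,2) -> caps B=0 W=0
Move 8: W@(3,2) -> caps B=0 W=0
Move 9: B@(1,0) -> caps B=1 W=0
Move 10: W@(0,3) -> caps B=1 W=0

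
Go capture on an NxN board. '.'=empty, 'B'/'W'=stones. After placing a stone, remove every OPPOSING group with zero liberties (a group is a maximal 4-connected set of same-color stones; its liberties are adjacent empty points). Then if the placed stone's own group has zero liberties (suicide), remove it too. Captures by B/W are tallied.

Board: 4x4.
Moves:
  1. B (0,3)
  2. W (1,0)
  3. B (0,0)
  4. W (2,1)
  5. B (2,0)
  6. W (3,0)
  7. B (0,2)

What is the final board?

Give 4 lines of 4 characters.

Answer: B.BB
W...
.W..
W...

Derivation:
Move 1: B@(0,3) -> caps B=0 W=0
Move 2: W@(1,0) -> caps B=0 W=0
Move 3: B@(0,0) -> caps B=0 W=0
Move 4: W@(2,1) -> caps B=0 W=0
Move 5: B@(2,0) -> caps B=0 W=0
Move 6: W@(3,0) -> caps B=0 W=1
Move 7: B@(0,2) -> caps B=0 W=1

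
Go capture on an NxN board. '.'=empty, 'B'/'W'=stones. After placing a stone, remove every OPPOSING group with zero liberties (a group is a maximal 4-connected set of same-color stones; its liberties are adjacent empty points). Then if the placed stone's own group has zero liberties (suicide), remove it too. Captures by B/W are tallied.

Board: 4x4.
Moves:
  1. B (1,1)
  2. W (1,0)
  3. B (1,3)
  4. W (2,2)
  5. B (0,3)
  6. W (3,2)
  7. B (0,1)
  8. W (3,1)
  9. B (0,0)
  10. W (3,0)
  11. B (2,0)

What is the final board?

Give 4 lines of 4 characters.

Move 1: B@(1,1) -> caps B=0 W=0
Move 2: W@(1,0) -> caps B=0 W=0
Move 3: B@(1,3) -> caps B=0 W=0
Move 4: W@(2,2) -> caps B=0 W=0
Move 5: B@(0,3) -> caps B=0 W=0
Move 6: W@(3,2) -> caps B=0 W=0
Move 7: B@(0,1) -> caps B=0 W=0
Move 8: W@(3,1) -> caps B=0 W=0
Move 9: B@(0,0) -> caps B=0 W=0
Move 10: W@(3,0) -> caps B=0 W=0
Move 11: B@(2,0) -> caps B=1 W=0

Answer: BB.B
.B.B
B.W.
WWW.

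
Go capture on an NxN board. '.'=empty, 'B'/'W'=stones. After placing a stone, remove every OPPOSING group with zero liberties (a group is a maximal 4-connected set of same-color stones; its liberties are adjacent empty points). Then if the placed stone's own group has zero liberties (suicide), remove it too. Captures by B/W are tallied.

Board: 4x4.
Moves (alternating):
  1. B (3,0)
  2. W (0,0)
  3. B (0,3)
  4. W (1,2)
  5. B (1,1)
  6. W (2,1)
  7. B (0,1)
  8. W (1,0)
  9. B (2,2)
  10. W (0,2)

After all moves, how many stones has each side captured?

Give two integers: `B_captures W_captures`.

Answer: 0 2

Derivation:
Move 1: B@(3,0) -> caps B=0 W=0
Move 2: W@(0,0) -> caps B=0 W=0
Move 3: B@(0,3) -> caps B=0 W=0
Move 4: W@(1,2) -> caps B=0 W=0
Move 5: B@(1,1) -> caps B=0 W=0
Move 6: W@(2,1) -> caps B=0 W=0
Move 7: B@(0,1) -> caps B=0 W=0
Move 8: W@(1,0) -> caps B=0 W=0
Move 9: B@(2,2) -> caps B=0 W=0
Move 10: W@(0,2) -> caps B=0 W=2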